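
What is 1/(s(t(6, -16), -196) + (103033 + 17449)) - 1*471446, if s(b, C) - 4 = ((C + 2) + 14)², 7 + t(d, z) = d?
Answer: -72077493155/152886 ≈ -4.7145e+5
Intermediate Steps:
t(d, z) = -7 + d
s(b, C) = 4 + (16 + C)² (s(b, C) = 4 + ((C + 2) + 14)² = 4 + ((2 + C) + 14)² = 4 + (16 + C)²)
1/(s(t(6, -16), -196) + (103033 + 17449)) - 1*471446 = 1/((4 + (16 - 196)²) + (103033 + 17449)) - 1*471446 = 1/((4 + (-180)²) + 120482) - 471446 = 1/((4 + 32400) + 120482) - 471446 = 1/(32404 + 120482) - 471446 = 1/152886 - 471446 = -72077493155/152886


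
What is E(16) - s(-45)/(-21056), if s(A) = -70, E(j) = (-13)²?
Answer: 254171/1504 ≈ 169.00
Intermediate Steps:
E(j) = 169
E(16) - s(-45)/(-21056) = 169 - (-70)/(-21056) = 169 - (-70)*(-1)/21056 = 169 - 1*5/1504 = 169 - 5/1504 = 254171/1504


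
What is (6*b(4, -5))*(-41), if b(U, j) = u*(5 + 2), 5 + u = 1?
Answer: 6888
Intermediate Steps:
u = -4 (u = -5 + 1 = -4)
b(U, j) = -28 (b(U, j) = -4*(5 + 2) = -4*7 = -28)
(6*b(4, -5))*(-41) = (6*(-28))*(-41) = -168*(-41) = 6888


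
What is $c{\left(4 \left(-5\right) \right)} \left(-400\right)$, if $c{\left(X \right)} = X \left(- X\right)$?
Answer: $160000$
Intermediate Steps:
$c{\left(X \right)} = - X^{2}$
$c{\left(4 \left(-5\right) \right)} \left(-400\right) = - \left(4 \left(-5\right)\right)^{2} \left(-400\right) = - \left(-20\right)^{2} \left(-400\right) = \left(-1\right) 400 \left(-400\right) = \left(-400\right) \left(-400\right) = 160000$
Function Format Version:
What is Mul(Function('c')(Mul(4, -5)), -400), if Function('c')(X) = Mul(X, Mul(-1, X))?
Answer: 160000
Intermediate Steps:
Function('c')(X) = Mul(-1, Pow(X, 2))
Mul(Function('c')(Mul(4, -5)), -400) = Mul(Mul(-1, Pow(Mul(4, -5), 2)), -400) = Mul(Mul(-1, Pow(-20, 2)), -400) = Mul(Mul(-1, 400), -400) = Mul(-400, -400) = 160000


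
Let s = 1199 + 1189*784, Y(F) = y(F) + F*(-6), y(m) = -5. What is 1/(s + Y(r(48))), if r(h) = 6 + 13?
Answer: 1/933256 ≈ 1.0715e-6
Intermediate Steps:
r(h) = 19
Y(F) = -5 - 6*F (Y(F) = -5 + F*(-6) = -5 - 6*F)
s = 933375 (s = 1199 + 932176 = 933375)
1/(s + Y(r(48))) = 1/(933375 + (-5 - 6*19)) = 1/(933375 + (-5 - 114)) = 1/(933375 - 119) = 1/933256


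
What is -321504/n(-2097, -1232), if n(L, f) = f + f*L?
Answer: -10047/80696 ≈ -0.12450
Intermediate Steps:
n(L, f) = f + L*f
-321504/n(-2097, -1232) = -321504*(-1/(1232*(1 - 2097))) = -321504/((-1232*(-2096))) = -321504/2582272 = -321504*1/2582272 = -10047/80696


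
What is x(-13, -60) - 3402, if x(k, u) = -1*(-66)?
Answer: -3336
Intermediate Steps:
x(k, u) = 66
x(-13, -60) - 3402 = 66 - 3402 = -3336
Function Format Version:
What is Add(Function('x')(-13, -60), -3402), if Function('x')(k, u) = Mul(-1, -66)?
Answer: -3336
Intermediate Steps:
Function('x')(k, u) = 66
Add(Function('x')(-13, -60), -3402) = Add(66, -3402) = -3336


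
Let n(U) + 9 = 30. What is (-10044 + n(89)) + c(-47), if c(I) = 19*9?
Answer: -9852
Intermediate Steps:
c(I) = 171
n(U) = 21 (n(U) = -9 + 30 = 21)
(-10044 + n(89)) + c(-47) = (-10044 + 21) + 171 = -10023 + 171 = -9852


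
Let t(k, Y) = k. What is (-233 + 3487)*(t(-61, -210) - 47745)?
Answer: -155560724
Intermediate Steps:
(-233 + 3487)*(t(-61, -210) - 47745) = (-233 + 3487)*(-61 - 47745) = 3254*(-47806) = -155560724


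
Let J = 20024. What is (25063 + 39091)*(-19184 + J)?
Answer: 53889360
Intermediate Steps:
(25063 + 39091)*(-19184 + J) = (25063 + 39091)*(-19184 + 20024) = 64154*840 = 53889360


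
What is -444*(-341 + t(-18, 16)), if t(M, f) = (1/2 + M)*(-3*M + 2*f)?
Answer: 819624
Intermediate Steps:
t(M, f) = (½ + M)*(-3*M + 2*f)
-444*(-341 + t(-18, 16)) = -444*(-341 + (16 - 3*(-18)² - 3/2*(-18) + 2*(-18)*16)) = -444*(-341 + (16 - 3*324 + 27 - 576)) = -444*(-341 + (16 - 972 + 27 - 576)) = -444*(-341 - 1505) = -444*(-1846) = 819624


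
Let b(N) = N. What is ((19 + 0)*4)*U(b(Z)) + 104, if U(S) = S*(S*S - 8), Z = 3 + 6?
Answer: 50036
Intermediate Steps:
Z = 9
U(S) = S*(-8 + S²) (U(S) = S*(S² - 8) = S*(-8 + S²))
((19 + 0)*4)*U(b(Z)) + 104 = ((19 + 0)*4)*(9*(-8 + 9²)) + 104 = (19*4)*(9*(-8 + 81)) + 104 = 76*(9*73) + 104 = 76*657 + 104 = 49932 + 104 = 50036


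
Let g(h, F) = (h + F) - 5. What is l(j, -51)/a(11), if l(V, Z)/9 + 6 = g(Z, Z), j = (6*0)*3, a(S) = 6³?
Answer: -113/24 ≈ -4.7083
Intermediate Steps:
g(h, F) = -5 + F + h (g(h, F) = (F + h) - 5 = -5 + F + h)
a(S) = 216
j = 0 (j = 0*3 = 0)
l(V, Z) = -99 + 18*Z (l(V, Z) = -54 + 9*(-5 + Z + Z) = -54 + 9*(-5 + 2*Z) = -54 + (-45 + 18*Z) = -99 + 18*Z)
l(j, -51)/a(11) = (-99 + 18*(-51))/216 = (-99 - 918)*(1/216) = -1017*1/216 = -113/24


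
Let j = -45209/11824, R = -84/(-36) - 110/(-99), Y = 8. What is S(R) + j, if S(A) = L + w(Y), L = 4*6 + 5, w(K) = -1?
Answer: 285863/11824 ≈ 24.177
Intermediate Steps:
R = 31/9 (R = -84*(-1/36) - 110*(-1/99) = 7/3 + 10/9 = 31/9 ≈ 3.4444)
j = -45209/11824 (j = -45209*1/11824 = -45209/11824 ≈ -3.8235)
L = 29 (L = 24 + 5 = 29)
S(A) = 28 (S(A) = 29 - 1 = 28)
S(R) + j = 28 - 45209/11824 = 285863/11824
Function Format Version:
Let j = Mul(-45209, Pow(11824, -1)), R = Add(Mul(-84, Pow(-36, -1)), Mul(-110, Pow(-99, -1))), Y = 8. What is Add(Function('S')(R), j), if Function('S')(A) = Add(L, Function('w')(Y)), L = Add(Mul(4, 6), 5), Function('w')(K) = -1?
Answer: Rational(285863, 11824) ≈ 24.177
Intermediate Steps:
R = Rational(31, 9) (R = Add(Mul(-84, Rational(-1, 36)), Mul(-110, Rational(-1, 99))) = Add(Rational(7, 3), Rational(10, 9)) = Rational(31, 9) ≈ 3.4444)
j = Rational(-45209, 11824) (j = Mul(-45209, Rational(1, 11824)) = Rational(-45209, 11824) ≈ -3.8235)
L = 29 (L = Add(24, 5) = 29)
Function('S')(A) = 28 (Function('S')(A) = Add(29, -1) = 28)
Add(Function('S')(R), j) = Add(28, Rational(-45209, 11824)) = Rational(285863, 11824)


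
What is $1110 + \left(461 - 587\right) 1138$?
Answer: $-142278$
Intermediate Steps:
$1110 + \left(461 - 587\right) 1138 = 1110 - 143388 = -142278$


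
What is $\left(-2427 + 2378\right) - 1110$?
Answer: $-1159$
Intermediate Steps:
$\left(-2427 + 2378\right) - 1110 = -49 - 1110 = -1159$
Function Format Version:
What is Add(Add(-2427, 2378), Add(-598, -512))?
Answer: -1159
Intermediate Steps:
Add(Add(-2427, 2378), Add(-598, -512)) = Add(-49, -1110) = -1159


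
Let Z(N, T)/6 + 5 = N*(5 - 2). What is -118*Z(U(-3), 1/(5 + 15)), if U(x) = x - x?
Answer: 3540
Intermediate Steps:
U(x) = 0
Z(N, T) = -30 + 18*N (Z(N, T) = -30 + 6*(N*(5 - 2)) = -30 + 6*(N*3) = -30 + 6*(3*N) = -30 + 18*N)
-118*Z(U(-3), 1/(5 + 15)) = -118*(-30 + 18*0) = -118*(-30 + 0) = -118*(-30) = 3540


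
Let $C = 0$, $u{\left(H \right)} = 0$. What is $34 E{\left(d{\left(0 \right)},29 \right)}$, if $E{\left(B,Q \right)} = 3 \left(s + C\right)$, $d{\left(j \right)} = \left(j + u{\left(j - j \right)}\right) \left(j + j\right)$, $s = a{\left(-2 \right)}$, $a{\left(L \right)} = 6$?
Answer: $612$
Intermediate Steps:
$s = 6$
$d{\left(j \right)} = 2 j^{2}$ ($d{\left(j \right)} = \left(j + 0\right) \left(j + j\right) = j 2 j = 2 j^{2}$)
$E{\left(B,Q \right)} = 18$ ($E{\left(B,Q \right)} = 3 \left(6 + 0\right) = 3 \cdot 6 = 18$)
$34 E{\left(d{\left(0 \right)},29 \right)} = 34 \cdot 18 = 612$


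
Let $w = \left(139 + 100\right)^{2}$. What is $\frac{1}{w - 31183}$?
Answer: $\frac{1}{25938} \approx 3.8553 \cdot 10^{-5}$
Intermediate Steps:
$w = 57121$ ($w = 239^{2} = 57121$)
$\frac{1}{w - 31183} = \frac{1}{57121 - 31183} = \frac{1}{25938}$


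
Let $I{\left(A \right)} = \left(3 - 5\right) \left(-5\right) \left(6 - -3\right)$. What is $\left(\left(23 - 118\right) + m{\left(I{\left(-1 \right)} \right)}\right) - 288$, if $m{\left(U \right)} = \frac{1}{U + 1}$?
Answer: $- \frac{34852}{91} \approx -382.99$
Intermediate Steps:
$I{\left(A \right)} = 90$ ($I{\left(A \right)} = \left(-2\right) \left(-5\right) \left(6 + 3\right) = 10 \cdot 9 = 90$)
$m{\left(U \right)} = \frac{1}{1 + U}$
$\left(\left(23 - 118\right) + m{\left(I{\left(-1 \right)} \right)}\right) - 288 = \left(\left(23 - 118\right) + \frac{1}{1 + 90}\right) - 288 = \left(-95 + \frac{1}{91}\right) - 288 = - \frac{8644}{91} - 288 = - \frac{34852}{91}$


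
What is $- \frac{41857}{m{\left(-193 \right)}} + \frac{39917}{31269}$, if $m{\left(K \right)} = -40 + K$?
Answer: $\frac{1318127194}{7285677} \approx 180.92$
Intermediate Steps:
$- \frac{41857}{m{\left(-193 \right)}} + \frac{39917}{31269} = - \frac{41857}{-40 - 193} + \frac{39917}{31269} = - \frac{41857}{-233} + 39917 \cdot \frac{1}{31269} = \left(-41857\right) \left(- \frac{1}{233}\right) + \frac{39917}{31269} = \frac{41857}{233} + \frac{39917}{31269} = \frac{1318127194}{7285677}$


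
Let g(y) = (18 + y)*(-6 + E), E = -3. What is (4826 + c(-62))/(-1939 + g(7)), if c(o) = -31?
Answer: -4795/2164 ≈ -2.2158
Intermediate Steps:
g(y) = -162 - 9*y (g(y) = (18 + y)*(-6 - 3) = (18 + y)*(-9) = -162 - 9*y)
(4826 + c(-62))/(-1939 + g(7)) = (4826 - 31)/(-1939 + (-162 - 9*7)) = 4795/(-1939 + (-162 - 63)) = 4795/(-1939 - 225) = 4795/(-2164) = 4795*(-1/2164) = -4795/2164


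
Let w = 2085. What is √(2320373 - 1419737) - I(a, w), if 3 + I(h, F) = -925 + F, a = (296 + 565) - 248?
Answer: -1157 + 2*√225159 ≈ -207.98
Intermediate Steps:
a = 613 (a = 861 - 248 = 613)
I(h, F) = -928 + F (I(h, F) = -3 + (-925 + F) = -928 + F)
√(2320373 - 1419737) - I(a, w) = √(2320373 - 1419737) - (-928 + 2085) = √900636 - 1*1157 = 2*√225159 - 1157 = -1157 + 2*√225159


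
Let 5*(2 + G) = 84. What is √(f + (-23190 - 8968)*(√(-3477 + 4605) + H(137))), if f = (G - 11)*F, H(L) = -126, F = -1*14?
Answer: √(101296370 - 1607900*√282)/5 ≈ 1723.9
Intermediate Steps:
F = -14
G = 74/5 (G = -2 + (⅕)*84 = -2 + 84/5 = 74/5 ≈ 14.800)
f = -266/5 (f = (74/5 - 11)*(-14) = (19/5)*(-14) = -266/5 ≈ -53.200)
√(f + (-23190 - 8968)*(√(-3477 + 4605) + H(137))) = √(-266/5 + (-23190 - 8968)*(√(-3477 + 4605) - 126)) = √(-266/5 - 32158*(√1128 - 126)) = √(-266/5 - 32158*(2*√282 - 126)) = √(-266/5 - 32158*(-126 + 2*√282)) = √(-266/5 + (4051908 - 64316*√282)) = √(20259274/5 - 64316*√282)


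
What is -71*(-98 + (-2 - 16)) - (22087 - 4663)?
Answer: -9188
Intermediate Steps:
-71*(-98 + (-2 - 16)) - (22087 - 4663) = -71*(-98 - 18) - 1*17424 = -71*(-116) - 17424 = 8236 - 17424 = -9188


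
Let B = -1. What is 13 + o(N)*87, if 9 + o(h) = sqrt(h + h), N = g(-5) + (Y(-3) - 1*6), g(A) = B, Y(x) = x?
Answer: -770 + 174*I*sqrt(5) ≈ -770.0 + 389.08*I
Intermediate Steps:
g(A) = -1
N = -10 (N = -1 + (-3 - 1*6) = -1 + (-3 - 6) = -1 - 9 = -10)
o(h) = -9 + sqrt(2)*sqrt(h) (o(h) = -9 + sqrt(h + h) = -9 + sqrt(2*h) = -9 + sqrt(2)*sqrt(h))
13 + o(N)*87 = 13 + (-9 + sqrt(2)*sqrt(-10))*87 = 13 + (-9 + sqrt(2)*(I*sqrt(10)))*87 = 13 + (-9 + 2*I*sqrt(5))*87 = 13 + (-783 + 174*I*sqrt(5)) = -770 + 174*I*sqrt(5)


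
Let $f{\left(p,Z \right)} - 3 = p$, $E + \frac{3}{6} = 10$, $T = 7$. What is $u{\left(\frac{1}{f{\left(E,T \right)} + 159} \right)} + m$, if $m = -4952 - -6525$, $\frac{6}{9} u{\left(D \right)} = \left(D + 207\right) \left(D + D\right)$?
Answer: $\frac{185487895}{117649} \approx 1576.6$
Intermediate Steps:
$E = \frac{19}{2}$ ($E = - \frac{1}{2} + 10 = \frac{19}{2} \approx 9.5$)
$f{\left(p,Z \right)} = 3 + p$
$u{\left(D \right)} = 3 D \left(207 + D\right)$ ($u{\left(D \right)} = \frac{3 \left(D + 207\right) \left(D + D\right)}{2} = \frac{3 \left(207 + D\right) 2 D}{2} = \frac{3 \cdot 2 D \left(207 + D\right)}{2} = 3 D \left(207 + D\right)$)
$m = 1573$ ($m = -4952 + 6525 = 1573$)
$u{\left(\frac{1}{f{\left(E,T \right)} + 159} \right)} + m = \frac{3 \left(207 + \frac{1}{\left(3 + \frac{19}{2}\right) + 159}\right)}{\left(3 + \frac{19}{2}\right) + 159} + 1573 = \frac{3 \left(207 + \frac{1}{\frac{25}{2} + 159}\right)}{\frac{25}{2} + 159} + 1573 = \frac{3 \left(207 + \frac{1}{\frac{343}{2}}\right)}{\frac{343}{2}} + 1573 = 3 \cdot \frac{2}{343} \left(207 + \frac{2}{343}\right) + 1573 = 3 \cdot \frac{2}{343} \cdot \frac{71003}{343} + 1573 = \frac{426018}{117649} + 1573 = \frac{185487895}{117649}$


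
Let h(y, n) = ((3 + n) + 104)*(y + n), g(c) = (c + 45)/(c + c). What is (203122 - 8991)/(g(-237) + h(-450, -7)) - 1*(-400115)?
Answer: 1444507044471/3610268 ≈ 4.0011e+5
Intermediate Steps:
g(c) = (45 + c)/(2*c) (g(c) = (45 + c)/((2*c)) = (45 + c)*(1/(2*c)) = (45 + c)/(2*c))
h(y, n) = (107 + n)*(n + y)
(203122 - 8991)/(g(-237) + h(-450, -7)) - 1*(-400115) = (203122 - 8991)/((½)*(45 - 237)/(-237) + ((-7)² + 107*(-7) + 107*(-450) - 7*(-450))) - 1*(-400115) = 194131/((½)*(-1/237)*(-192) + (49 - 749 - 48150 + 3150)) + 400115 = 194131/(32/79 - 45700) + 400115 = 194131/(-3610268/79) + 400115 = 194131*(-79/3610268) + 400115 = -15336349/3610268 + 400115 = 1444507044471/3610268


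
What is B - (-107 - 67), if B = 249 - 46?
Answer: 377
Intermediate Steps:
B = 203
B - (-107 - 67) = 203 - (-107 - 67) = 203 - 1*(-174) = 203 + 174 = 377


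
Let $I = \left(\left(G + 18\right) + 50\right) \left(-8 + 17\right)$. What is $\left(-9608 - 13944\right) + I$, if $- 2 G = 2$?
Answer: $-22949$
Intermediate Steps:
$G = -1$ ($G = \left(- \frac{1}{2}\right) 2 = -1$)
$I = 603$ ($I = \left(\left(-1 + 18\right) + 50\right) \left(-8 + 17\right) = \left(17 + 50\right) 9 = 67 \cdot 9 = 603$)
$\left(-9608 - 13944\right) + I = \left(-9608 - 13944\right) + 603 = -23552 + 603 = -22949$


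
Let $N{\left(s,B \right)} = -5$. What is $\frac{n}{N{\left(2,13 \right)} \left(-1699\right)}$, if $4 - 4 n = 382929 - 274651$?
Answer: $- \frac{54137}{16990} \approx -3.1864$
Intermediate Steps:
$n = - \frac{54137}{2}$ ($n = 1 - \frac{382929 - 274651}{4} = 1 - \frac{54139}{2} = - \frac{54137}{2} \approx -27069.0$)
$\frac{n}{N{\left(2,13 \right)} \left(-1699\right)} = - \frac{54137}{2 \left(\left(-5\right) \left(-1699\right)\right)} = - \frac{54137}{2 \cdot 8495} = \left(- \frac{54137}{2}\right) \frac{1}{8495} = - \frac{54137}{16990}$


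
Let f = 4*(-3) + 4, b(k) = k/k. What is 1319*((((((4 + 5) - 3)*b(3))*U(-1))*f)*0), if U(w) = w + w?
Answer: 0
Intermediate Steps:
U(w) = 2*w
b(k) = 1
f = -8 (f = -12 + 4 = -8)
1319*((((((4 + 5) - 3)*b(3))*U(-1))*f)*0) = 1319*((((((4 + 5) - 3)*1)*(2*(-1)))*(-8))*0) = 1319*(((((9 - 3)*1)*(-2))*(-8))*0) = 1319*((((6*1)*(-2))*(-8))*0) = 1319*(((6*(-2))*(-8))*0) = 1319*(-12*(-8)*0) = 1319*(96*0) = 1319*0 = 0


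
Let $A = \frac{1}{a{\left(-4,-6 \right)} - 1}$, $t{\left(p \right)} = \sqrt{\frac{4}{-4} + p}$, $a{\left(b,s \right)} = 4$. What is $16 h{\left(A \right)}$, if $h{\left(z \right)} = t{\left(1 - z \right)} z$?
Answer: $\frac{16 i \sqrt{3}}{9} \approx 3.0792 i$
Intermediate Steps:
$t{\left(p \right)} = \sqrt{-1 + p}$ ($t{\left(p \right)} = \sqrt{4 \left(- \frac{1}{4}\right) + p} = \sqrt{-1 + p}$)
$A = \frac{1}{3}$ ($A = \frac{1}{4 - 1} = \frac{1}{3} \approx 0.33333$)
$h{\left(z \right)} = z \sqrt{- z}$ ($h{\left(z \right)} = \sqrt{-1 - \left(-1 + z\right)} z = \sqrt{- z} z = z \sqrt{- z}$)
$16 h{\left(A \right)} = 16 \left(- \left(\left(-1\right) \frac{1}{3}\right)^{\frac{3}{2}}\right) = 16 \left(- \left(- \frac{1}{3}\right)^{\frac{3}{2}}\right) = 16 \left(- \frac{\left(-1\right) i \sqrt{3}}{9}\right) = 16 \frac{i \sqrt{3}}{9} = \frac{16 i \sqrt{3}}{9}$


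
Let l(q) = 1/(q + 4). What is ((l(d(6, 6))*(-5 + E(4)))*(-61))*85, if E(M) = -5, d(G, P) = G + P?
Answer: 25925/8 ≈ 3240.6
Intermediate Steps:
l(q) = 1/(4 + q)
((l(d(6, 6))*(-5 + E(4)))*(-61))*85 = (((-5 - 5)/(4 + (6 + 6)))*(-61))*85 = ((-10/(4 + 12))*(-61))*85 = ((-10/16)*(-61))*85 = (((1/16)*(-10))*(-61))*85 = -5/8*(-61)*85 = (305/8)*85 = 25925/8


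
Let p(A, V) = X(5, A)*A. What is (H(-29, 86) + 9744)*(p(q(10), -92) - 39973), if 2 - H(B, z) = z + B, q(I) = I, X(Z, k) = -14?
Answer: -388654857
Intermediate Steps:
H(B, z) = 2 - B - z (H(B, z) = 2 - (z + B) = 2 - (B + z) = 2 + (-B - z) = 2 - B - z)
p(A, V) = -14*A
(H(-29, 86) + 9744)*(p(q(10), -92) - 39973) = ((2 - 1*(-29) - 1*86) + 9744)*(-14*10 - 39973) = ((2 + 29 - 86) + 9744)*(-140 - 39973) = (-55 + 9744)*(-40113) = 9689*(-40113) = -388654857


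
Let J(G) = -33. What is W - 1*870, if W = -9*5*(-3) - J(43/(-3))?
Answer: -702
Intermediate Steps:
W = 168 (W = -9*5*(-3) - 1*(-33) = -45*(-3) + 33 = 135 + 33 = 168)
W - 1*870 = 168 - 1*870 = 168 - 870 = -702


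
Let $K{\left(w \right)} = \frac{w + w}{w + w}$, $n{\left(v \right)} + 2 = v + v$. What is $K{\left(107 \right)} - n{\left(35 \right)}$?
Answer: $-67$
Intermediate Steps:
$n{\left(v \right)} = -2 + 2 v$ ($n{\left(v \right)} = -2 + \left(v + v\right) = -2 + 2 v$)
$K{\left(w \right)} = 1$ ($K{\left(w \right)} = \frac{2 w}{2 w} = 2 w \frac{1}{2 w} = 1$)
$K{\left(107 \right)} - n{\left(35 \right)} = 1 - \left(-2 + 2 \cdot 35\right) = 1 - \left(-2 + 70\right) = 1 - 68 = -67$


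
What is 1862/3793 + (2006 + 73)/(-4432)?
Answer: 366737/16810576 ≈ 0.021816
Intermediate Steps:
1862/3793 + (2006 + 73)/(-4432) = 1862*(1/3793) + 2079*(-1/4432) = 1862/3793 - 2079/4432 = 366737/16810576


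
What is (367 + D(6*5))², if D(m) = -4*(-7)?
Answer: 156025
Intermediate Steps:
D(m) = 28
(367 + D(6*5))² = (367 + 28)² = 395² = 156025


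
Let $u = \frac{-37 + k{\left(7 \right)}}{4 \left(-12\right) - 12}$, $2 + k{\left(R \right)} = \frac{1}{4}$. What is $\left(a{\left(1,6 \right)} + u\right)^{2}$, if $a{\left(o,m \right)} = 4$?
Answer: $\frac{49729}{2304} \approx 21.584$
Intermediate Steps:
$k{\left(R \right)} = - \frac{7}{4}$ ($k{\left(R \right)} = -2 + \frac{1}{4} = - \frac{7}{4}$)
$u = \frac{31}{48}$ ($u = \frac{-37 - \frac{7}{4}}{4 \left(-12\right) - 12} = - \frac{155}{4 \left(-48 - 12\right)} = - \frac{155}{4 \left(-60\right)} = \left(- \frac{155}{4}\right) \left(- \frac{1}{60}\right) = \frac{31}{48} \approx 0.64583$)
$\left(a{\left(1,6 \right)} + u\right)^{2} = \left(4 + \frac{31}{48}\right)^{2} = \left(\frac{223}{48}\right)^{2} = \frac{49729}{2304}$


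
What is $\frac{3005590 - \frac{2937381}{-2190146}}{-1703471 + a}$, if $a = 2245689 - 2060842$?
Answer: $- \frac{6582683853521}{3326008279104} \approx -1.9792$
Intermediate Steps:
$a = 184847$
$\frac{3005590 - \frac{2937381}{-2190146}}{-1703471 + a} = \frac{3005590 - \frac{2937381}{-2190146}}{-1703471 + 184847} = \frac{3005590 - - \frac{2937381}{2190146}}{-1518624} = \left(3005590 + \frac{2937381}{2190146}\right) \left(- \frac{1}{1518624}\right) = \frac{6582683853521}{2190146} \left(- \frac{1}{1518624}\right) = - \frac{6582683853521}{3326008279104}$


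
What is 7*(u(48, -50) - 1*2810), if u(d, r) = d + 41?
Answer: -19047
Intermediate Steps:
u(d, r) = 41 + d
7*(u(48, -50) - 1*2810) = 7*((41 + 48) - 1*2810) = 7*(89 - 2810) = 7*(-2721) = -19047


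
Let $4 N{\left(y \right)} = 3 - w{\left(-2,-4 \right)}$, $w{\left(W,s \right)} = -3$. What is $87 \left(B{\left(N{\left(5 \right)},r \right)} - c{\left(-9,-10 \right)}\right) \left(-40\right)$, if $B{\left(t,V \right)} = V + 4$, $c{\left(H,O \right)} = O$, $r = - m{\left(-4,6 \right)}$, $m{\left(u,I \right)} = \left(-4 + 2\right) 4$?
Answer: $-76560$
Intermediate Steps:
$m{\left(u,I \right)} = -8$ ($m{\left(u,I \right)} = \left(-2\right) 4 = -8$)
$N{\left(y \right)} = \frac{3}{2}$ ($N{\left(y \right)} = \frac{3 - -3}{4} = \frac{3 + 3}{4} = \frac{1}{4} \cdot 6 = \frac{3}{2}$)
$r = 8$ ($r = \left(-1\right) \left(-8\right) = 8$)
$B{\left(t,V \right)} = 4 + V$
$87 \left(B{\left(N{\left(5 \right)},r \right)} - c{\left(-9,-10 \right)}\right) \left(-40\right) = 87 \left(\left(4 + 8\right) - -10\right) \left(-40\right) = 87 \left(12 + 10\right) \left(-40\right) = 87 \cdot 22 \left(-40\right) = 1914 \left(-40\right) = -76560$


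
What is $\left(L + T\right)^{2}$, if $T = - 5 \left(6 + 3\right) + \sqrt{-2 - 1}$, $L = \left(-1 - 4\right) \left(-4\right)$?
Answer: $\left(25 - i \sqrt{3}\right)^{2} \approx 622.0 - 86.603 i$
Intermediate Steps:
$L = 20$ ($L = \left(-5\right) \left(-4\right) = 20$)
$T = -45 + i \sqrt{3}$ ($T = \left(-5\right) 9 + \sqrt{-3} = -45 + i \sqrt{3} \approx -45.0 + 1.732 i$)
$\left(L + T\right)^{2} = \left(20 - \left(45 - i \sqrt{3}\right)\right)^{2} = \left(-25 + i \sqrt{3}\right)^{2}$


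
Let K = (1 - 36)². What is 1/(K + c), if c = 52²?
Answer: 1/3929 ≈ 0.00025452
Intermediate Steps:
c = 2704
K = 1225 (K = (-35)² = 1225)
1/(K + c) = 1/(1225 + 2704) = 1/3929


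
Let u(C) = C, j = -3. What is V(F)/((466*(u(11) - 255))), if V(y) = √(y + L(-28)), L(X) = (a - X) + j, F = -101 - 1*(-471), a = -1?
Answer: -√394/113704 ≈ -0.00017457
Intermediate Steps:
F = 370 (F = -101 + 471 = 370)
L(X) = -4 - X (L(X) = (-1 - X) - 3 = -4 - X)
V(y) = √(24 + y) (V(y) = √(y + (-4 - 1*(-28))) = √(y + (-4 + 28)) = √(y + 24) = √(24 + y))
V(F)/((466*(u(11) - 255))) = √(24 + 370)/((466*(11 - 255))) = √394/((466*(-244))) = √394/(-113704) = √394*(-1/113704) = -√394/113704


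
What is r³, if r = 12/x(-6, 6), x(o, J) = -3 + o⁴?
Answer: 64/80062991 ≈ 7.9937e-7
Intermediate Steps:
r = 4/431 (r = 12/(-3 + (-6)⁴) = 12/(-3 + 1296) = 12/1293 = 12*(1/1293) = 4/431 ≈ 0.0092807)
r³ = (4/431)³ = 64/80062991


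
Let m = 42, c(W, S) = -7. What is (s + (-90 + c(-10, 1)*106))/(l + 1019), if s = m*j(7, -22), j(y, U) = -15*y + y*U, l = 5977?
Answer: -5855/3498 ≈ -1.6738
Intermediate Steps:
j(y, U) = -15*y + U*y
s = -10878 (s = 42*(7*(-15 - 22)) = 42*(7*(-37)) = 42*(-259) = -10878)
(s + (-90 + c(-10, 1)*106))/(l + 1019) = (-10878 + (-90 - 7*106))/(5977 + 1019) = (-10878 + (-90 - 742))/6996 = (-10878 - 832)*(1/6996) = -11710*1/6996 = -5855/3498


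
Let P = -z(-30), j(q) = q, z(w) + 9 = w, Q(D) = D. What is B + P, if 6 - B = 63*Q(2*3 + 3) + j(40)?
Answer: -562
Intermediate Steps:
z(w) = -9 + w
B = -601 (B = 6 - (63*(2*3 + 3) + 40) = 6 - (63*(6 + 3) + 40) = 6 - (63*9 + 40) = 6 - (567 + 40) = 6 - 1*607 = 6 - 607 = -601)
P = 39 (P = -(-9 - 30) = -1*(-39) = 39)
B + P = -601 + 39 = -562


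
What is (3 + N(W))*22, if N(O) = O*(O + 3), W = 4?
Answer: 682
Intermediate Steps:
N(O) = O*(3 + O)
(3 + N(W))*22 = (3 + 4*(3 + 4))*22 = (3 + 4*7)*22 = (3 + 28)*22 = 31*22 = 682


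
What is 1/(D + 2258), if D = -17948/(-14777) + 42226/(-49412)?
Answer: 52154366/117783335069 ≈ 0.00044280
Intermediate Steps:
D = 18776641/52154366 (D = -17948*(-1/14777) + 42226*(-1/49412) = 2564/2111 - 21113/24706 = 18776641/52154366 ≈ 0.36002)
1/(D + 2258) = 1/(18776641/52154366 + 2258) = 1/(117783335069/52154366) = 52154366/117783335069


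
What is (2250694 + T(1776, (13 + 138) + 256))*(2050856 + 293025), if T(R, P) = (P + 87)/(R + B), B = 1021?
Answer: 14755180010726172/2797 ≈ 5.2754e+12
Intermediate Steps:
T(R, P) = (87 + P)/(1021 + R) (T(R, P) = (P + 87)/(R + 1021) = (87 + P)/(1021 + R))
(2250694 + T(1776, (13 + 138) + 256))*(2050856 + 293025) = (2250694 + (87 + ((13 + 138) + 256))/(1021 + 1776))*(2050856 + 293025) = (2250694 + (87 + (151 + 256))/2797)*2343881 = (2250694 + (87 + 407)/2797)*2343881 = (2250694 + (1/2797)*494)*2343881 = (2250694 + 494/2797)*2343881 = (6295191612/2797)*2343881 = 14755180010726172/2797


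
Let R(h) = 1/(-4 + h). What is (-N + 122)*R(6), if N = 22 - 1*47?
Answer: 147/2 ≈ 73.500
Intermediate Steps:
N = -25 (N = 22 - 47 = -25)
(-N + 122)*R(6) = (-1*(-25) + 122)/(-4 + 6) = (25 + 122)/2 = 147*(½) = 147/2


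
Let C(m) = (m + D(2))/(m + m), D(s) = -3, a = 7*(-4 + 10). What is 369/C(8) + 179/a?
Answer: 248863/210 ≈ 1185.1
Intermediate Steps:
a = 42 (a = 7*6 = 42)
C(m) = (-3 + m)/(2*m) (C(m) = (m - 3)/(m + m) = (-3 + m)/((2*m)) = (-3 + m)*(1/(2*m)) = (-3 + m)/(2*m))
369/C(8) + 179/a = 369/(((1/2)*(-3 + 8)/8)) + 179/42 = 369/(((1/2)*(1/8)*5)) + 179*(1/42) = 369/(5/16) + 179/42 = 369*(16/5) + 179/42 = 5904/5 + 179/42 = 248863/210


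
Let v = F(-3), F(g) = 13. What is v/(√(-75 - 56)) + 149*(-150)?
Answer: -22350 - 13*I*√131/131 ≈ -22350.0 - 1.1358*I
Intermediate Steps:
v = 13
v/(√(-75 - 56)) + 149*(-150) = 13/(√(-75 - 56)) + 149*(-150) = 13/(√(-131)) - 22350 = 13/((I*√131)) - 22350 = 13*(-I*√131/131) - 22350 = -13*I*√131/131 - 22350 = -22350 - 13*I*√131/131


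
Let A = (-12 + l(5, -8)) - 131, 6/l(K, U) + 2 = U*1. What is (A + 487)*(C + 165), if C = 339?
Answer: 865368/5 ≈ 1.7307e+5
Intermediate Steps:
l(K, U) = 6/(-2 + U) (l(K, U) = 6/(-2 + U*1) = 6/(-2 + U))
A = -718/5 (A = (-12 + 6/(-2 - 8)) - 131 = (-12 + 6/(-10)) - 131 = (-12 + 6*(-⅒)) - 131 = (-12 - ⅗) - 131 = -63/5 - 131 = -718/5 ≈ -143.60)
(A + 487)*(C + 165) = (-718/5 + 487)*(339 + 165) = (1717/5)*504 = 865368/5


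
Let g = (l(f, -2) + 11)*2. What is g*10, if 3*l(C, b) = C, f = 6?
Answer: 260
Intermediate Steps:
l(C, b) = C/3
g = 26 (g = ((⅓)*6 + 11)*2 = (2 + 11)*2 = 13*2 = 26)
g*10 = 26*10 = 260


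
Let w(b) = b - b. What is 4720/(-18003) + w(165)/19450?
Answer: -4720/18003 ≈ -0.26218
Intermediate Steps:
w(b) = 0
4720/(-18003) + w(165)/19450 = 4720/(-18003) + 0/19450 = 4720*(-1/18003) + 0*(1/19450) = -4720/18003 + 0 = -4720/18003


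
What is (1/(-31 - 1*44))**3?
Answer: -1/421875 ≈ -2.3704e-6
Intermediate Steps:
(1/(-31 - 1*44))**3 = (1/(-31 - 44))**3 = (1/(-75))**3 = (-1/75)**3 = -1/421875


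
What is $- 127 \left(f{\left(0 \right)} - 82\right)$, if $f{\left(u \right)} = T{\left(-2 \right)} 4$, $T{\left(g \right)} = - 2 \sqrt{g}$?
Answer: $10414 + 1016 i \sqrt{2} \approx 10414.0 + 1436.8 i$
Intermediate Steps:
$f{\left(u \right)} = - 8 i \sqrt{2}$ ($f{\left(u \right)} = - 2 \sqrt{-2} \cdot 4 = - 2 i \sqrt{2} \cdot 4 = - 8 i \sqrt{2}$)
$- 127 \left(f{\left(0 \right)} - 82\right) = - 127 \left(- 8 i \sqrt{2} - 82\right) = - 127 \left(-82 - 8 i \sqrt{2}\right) = 10414 + 1016 i \sqrt{2}$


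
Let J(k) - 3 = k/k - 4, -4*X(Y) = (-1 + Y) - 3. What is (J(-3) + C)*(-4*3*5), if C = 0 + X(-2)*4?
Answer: -360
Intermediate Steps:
X(Y) = 1 - Y/4 (X(Y) = -((-1 + Y) - 3)/4 = -(-4 + Y)/4 = 1 - Y/4)
C = 6 (C = 0 + (1 - ¼*(-2))*4 = 0 + (1 + ½)*4 = 0 + (3/2)*4 = 0 + 6 = 6)
J(k) = 0 (J(k) = 3 + (k/k - 4) = 3 + (1 - 4) = 3 - 3 = 0)
(J(-3) + C)*(-4*3*5) = (0 + 6)*(-4*3*5) = 6*(-12*5) = 6*(-60) = -360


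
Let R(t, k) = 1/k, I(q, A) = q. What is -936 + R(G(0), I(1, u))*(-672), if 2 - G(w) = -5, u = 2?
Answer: -1608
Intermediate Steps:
G(w) = 7 (G(w) = 2 - 1*(-5) = 2 + 5 = 7)
-936 + R(G(0), I(1, u))*(-672) = -936 - 672/1 = -936 + 1*(-672) = -936 - 672 = -1608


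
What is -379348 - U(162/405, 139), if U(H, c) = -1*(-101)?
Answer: -379449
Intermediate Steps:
U(H, c) = 101
-379348 - U(162/405, 139) = -379348 - 1*101 = -379348 - 101 = -379449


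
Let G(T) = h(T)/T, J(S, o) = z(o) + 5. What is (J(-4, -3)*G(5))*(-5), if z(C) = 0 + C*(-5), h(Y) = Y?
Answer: -100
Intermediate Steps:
z(C) = -5*C (z(C) = 0 - 5*C = -5*C)
J(S, o) = 5 - 5*o (J(S, o) = -5*o + 5 = 5 - 5*o)
G(T) = 1 (G(T) = T/T = 1)
(J(-4, -3)*G(5))*(-5) = ((5 - 5*(-3))*1)*(-5) = ((5 + 15)*1)*(-5) = (20*1)*(-5) = 20*(-5) = -100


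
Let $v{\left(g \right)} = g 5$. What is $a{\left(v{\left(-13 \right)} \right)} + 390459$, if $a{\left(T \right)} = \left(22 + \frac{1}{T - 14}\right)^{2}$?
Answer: $\frac{2439871788}{6241} \approx 3.9094 \cdot 10^{5}$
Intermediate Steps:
$v{\left(g \right)} = 5 g$
$a{\left(T \right)} = \left(22 + \frac{1}{-14 + T}\right)^{2}$
$a{\left(v{\left(-13 \right)} \right)} + 390459 = \frac{\left(-307 + 22 \cdot 5 \left(-13\right)\right)^{2}}{\left(-14 + 5 \left(-13\right)\right)^{2}} + 390459 = \frac{\left(-307 + 22 \left(-65\right)\right)^{2}}{\left(-14 - 65\right)^{2}} + 390459 = \frac{\left(-307 - 1430\right)^{2}}{6241} + 390459 = \left(-1737\right)^{2} \cdot \frac{1}{6241} + 390459 = 3017169 \cdot \frac{1}{6241} + 390459 = \frac{3017169}{6241} + 390459 = \frac{2439871788}{6241}$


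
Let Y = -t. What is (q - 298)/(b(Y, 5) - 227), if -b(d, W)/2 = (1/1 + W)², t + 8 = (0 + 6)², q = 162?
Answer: 136/299 ≈ 0.45485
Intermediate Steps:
t = 28 (t = -8 + (0 + 6)² = -8 + 6² = -8 + 36 = 28)
Y = -28 (Y = -1*28 = -28)
b(d, W) = -2*(1 + W)² (b(d, W) = -2*(1/1 + W)² = -2*(1 + W)²)
(q - 298)/(b(Y, 5) - 227) = (162 - 298)/(-2*(1 + 5)² - 227) = -136/(-2*6² - 227) = -136/(-2*36 - 227) = -136/(-72 - 227) = -136/(-299) = -136*(-1/299) = 136/299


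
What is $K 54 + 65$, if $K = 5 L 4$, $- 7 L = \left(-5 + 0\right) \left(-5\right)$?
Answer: $- \frac{26545}{7} \approx -3792.1$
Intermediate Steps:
$L = - \frac{25}{7}$ ($L = - \frac{\left(-5 + 0\right) \left(-5\right)}{7} = - \frac{\left(-5\right) \left(-5\right)}{7} = \left(- \frac{1}{7}\right) 25 = - \frac{25}{7} \approx -3.5714$)
$K = - \frac{500}{7}$ ($K = 5 \left(- \frac{25}{7}\right) 4 = \left(- \frac{125}{7}\right) 4 = - \frac{500}{7} \approx -71.429$)
$K 54 + 65 = \left(- \frac{500}{7}\right) 54 + 65 = - \frac{27000}{7} + 65 = - \frac{26545}{7}$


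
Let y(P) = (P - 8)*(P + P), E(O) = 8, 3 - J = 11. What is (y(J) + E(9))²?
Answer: 69696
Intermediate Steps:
J = -8 (J = 3 - 1*11 = 3 - 11 = -8)
y(P) = 2*P*(-8 + P) (y(P) = (-8 + P)*(2*P) = 2*P*(-8 + P))
(y(J) + E(9))² = (2*(-8)*(-8 - 8) + 8)² = (2*(-8)*(-16) + 8)² = (256 + 8)² = 264² = 69696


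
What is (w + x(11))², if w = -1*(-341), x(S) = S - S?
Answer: 116281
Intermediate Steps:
x(S) = 0
w = 341
(w + x(11))² = (341 + 0)² = 341² = 116281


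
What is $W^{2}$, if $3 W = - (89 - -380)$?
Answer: $\frac{219961}{9} \approx 24440.0$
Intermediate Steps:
$W = - \frac{469}{3}$ ($W = \frac{\left(-1\right) \left(89 - -380\right)}{3} = \frac{\left(-1\right) \left(89 + 380\right)}{3} = \frac{\left(-1\right) 469}{3} = \frac{1}{3} \left(-469\right) = - \frac{469}{3} \approx -156.33$)
$W^{2} = \left(- \frac{469}{3}\right)^{2} = \frac{219961}{9}$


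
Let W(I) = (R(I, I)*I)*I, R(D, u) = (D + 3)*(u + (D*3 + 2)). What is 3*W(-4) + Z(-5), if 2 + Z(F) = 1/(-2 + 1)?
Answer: 669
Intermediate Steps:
R(D, u) = (3 + D)*(2 + u + 3*D) (R(D, u) = (3 + D)*(u + (3*D + 2)) = (3 + D)*(u + (2 + 3*D)) = (3 + D)*(2 + u + 3*D))
Z(F) = -3 (Z(F) = -2 + 1/(-2 + 1) = -2 + 1/(-1) = -2 - 1 = -3)
W(I) = I²*(6 + 4*I² + 14*I) (W(I) = ((6 + 3*I + 3*I² + 11*I + I*I)*I)*I = ((6 + 3*I + 3*I² + 11*I + I²)*I)*I = ((6 + 4*I² + 14*I)*I)*I = (I*(6 + 4*I² + 14*I))*I = I²*(6 + 4*I² + 14*I))
3*W(-4) + Z(-5) = 3*((-4)²*(6 + 4*(-4)² + 14*(-4))) - 3 = 3*(16*(6 + 4*16 - 56)) - 3 = 3*(16*(6 + 64 - 56)) - 3 = 3*(16*14) - 3 = 3*224 - 3 = 672 - 3 = 669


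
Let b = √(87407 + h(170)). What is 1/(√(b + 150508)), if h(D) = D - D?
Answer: (150508 + √87407)^(-½) ≈ 0.0025751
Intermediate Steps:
h(D) = 0
b = √87407 (b = √(87407 + 0) = √87407 ≈ 295.65)
1/(√(b + 150508)) = 1/(√(√87407 + 150508)) = 1/(√(150508 + √87407)) = (150508 + √87407)^(-½)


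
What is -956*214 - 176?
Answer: -204760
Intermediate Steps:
-956*214 - 176 = -204584 - 176 = -204760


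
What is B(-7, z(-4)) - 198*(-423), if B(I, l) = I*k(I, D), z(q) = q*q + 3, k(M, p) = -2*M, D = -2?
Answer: 83656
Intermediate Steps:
z(q) = 3 + q² (z(q) = q² + 3 = 3 + q²)
B(I, l) = -2*I² (B(I, l) = I*(-2*I) = -2*I²)
B(-7, z(-4)) - 198*(-423) = -2*(-7)² - 198*(-423) = -2*49 + 83754 = -98 + 83754 = 83656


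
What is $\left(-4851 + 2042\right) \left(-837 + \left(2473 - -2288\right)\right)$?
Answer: $-11022516$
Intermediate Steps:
$\left(-4851 + 2042\right) \left(-837 + \left(2473 - -2288\right)\right) = - 2809 \left(-837 + \left(2473 + 2288\right)\right) = - 2809 \left(-837 + 4761\right) = \left(-2809\right) 3924 = -11022516$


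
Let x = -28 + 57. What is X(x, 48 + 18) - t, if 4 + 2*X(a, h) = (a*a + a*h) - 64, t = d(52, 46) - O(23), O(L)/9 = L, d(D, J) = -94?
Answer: 3289/2 ≈ 1644.5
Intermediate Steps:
O(L) = 9*L
x = 29
t = -301 (t = -94 - 9*23 = -94 - 1*207 = -94 - 207 = -301)
X(a, h) = -34 + a²/2 + a*h/2 (X(a, h) = -2 + ((a*a + a*h) - 64)/2 = -2 + ((a² + a*h) - 64)/2 = -2 + (-64 + a² + a*h)/2 = -2 + (-32 + a²/2 + a*h/2) = -34 + a²/2 + a*h/2)
X(x, 48 + 18) - t = (-34 + (½)*29² + (½)*29*(48 + 18)) - 1*(-301) = (-34 + (½)*841 + (½)*29*66) + 301 = (-34 + 841/2 + 957) + 301 = 2687/2 + 301 = 3289/2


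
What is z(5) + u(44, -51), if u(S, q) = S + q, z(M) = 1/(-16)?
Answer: -113/16 ≈ -7.0625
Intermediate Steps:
z(M) = -1/16
z(5) + u(44, -51) = -1/16 + (44 - 51) = -1/16 - 7 = -113/16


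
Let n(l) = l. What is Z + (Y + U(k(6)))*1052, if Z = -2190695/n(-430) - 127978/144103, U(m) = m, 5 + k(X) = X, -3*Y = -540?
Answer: 2422875015705/12392858 ≈ 1.9551e+5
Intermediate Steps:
Y = 180 (Y = -1/3*(-540) = 180)
k(X) = -5 + X
Z = 63126138209/12392858 (Z = -2190695/(-430) - 127978/144103 = -2190695*(-1/430) - 127978*1/144103 = 438139/86 - 127978/144103 = 63126138209/12392858 ≈ 5093.8)
Z + (Y + U(k(6)))*1052 = 63126138209/12392858 + (180 + (-5 + 6))*1052 = 63126138209/12392858 + (180 + 1)*1052 = 63126138209/12392858 + 181*1052 = 63126138209/12392858 + 190412 = 2422875015705/12392858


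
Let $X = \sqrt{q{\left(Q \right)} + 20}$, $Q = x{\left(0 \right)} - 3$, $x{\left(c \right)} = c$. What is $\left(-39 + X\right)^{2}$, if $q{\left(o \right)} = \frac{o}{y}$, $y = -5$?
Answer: $\frac{\left(195 - \sqrt{515}\right)^{2}}{25} \approx 1187.6$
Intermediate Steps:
$Q = -3$ ($Q = 0 - 3 = -3$)
$q{\left(o \right)} = - \frac{o}{5}$ ($q{\left(o \right)} = \frac{o}{-5} = o \left(- \frac{1}{5}\right) = - \frac{o}{5}$)
$X = \frac{\sqrt{515}}{5}$ ($X = \sqrt{\left(- \frac{1}{5}\right) \left(-3\right) + 20} = \sqrt{\frac{3}{5} + 20} = \sqrt{\frac{103}{5}} = \frac{\sqrt{515}}{5} \approx 4.5387$)
$\left(-39 + X\right)^{2} = \left(-39 + \frac{\sqrt{515}}{5}\right)^{2}$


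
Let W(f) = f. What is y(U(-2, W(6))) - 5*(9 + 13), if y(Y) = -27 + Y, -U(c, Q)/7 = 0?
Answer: -137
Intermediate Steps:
U(c, Q) = 0 (U(c, Q) = -7*0 = 0)
y(U(-2, W(6))) - 5*(9 + 13) = (-27 + 0) - 5*(9 + 13) = -27 - 5*22 = -27 - 110 = -137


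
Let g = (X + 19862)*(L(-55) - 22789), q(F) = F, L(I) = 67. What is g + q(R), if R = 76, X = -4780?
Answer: -342693128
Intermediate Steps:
g = -342693204 (g = (-4780 + 19862)*(67 - 22789) = 15082*(-22722) = -342693204)
g + q(R) = -342693204 + 76 = -342693128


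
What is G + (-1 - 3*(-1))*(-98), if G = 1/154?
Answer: -30183/154 ≈ -195.99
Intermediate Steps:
G = 1/154 ≈ 0.0064935
G + (-1 - 3*(-1))*(-98) = 1/154 + (-1 - 3*(-1))*(-98) = 1/154 + (-1 + 3)*(-98) = 1/154 + 2*(-98) = 1/154 - 196 = -30183/154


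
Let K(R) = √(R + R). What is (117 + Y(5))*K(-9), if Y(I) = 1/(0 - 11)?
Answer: 3858*I*√2/11 ≈ 496.0*I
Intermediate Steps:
Y(I) = -1/11 (Y(I) = 1/(-11) = -1/11)
K(R) = √2*√R (K(R) = √(2*R) = √2*√R)
(117 + Y(5))*K(-9) = (117 - 1/11)*(√2*√(-9)) = 1286*(√2*(3*I))/11 = 1286*(3*I*√2)/11 = 3858*I*√2/11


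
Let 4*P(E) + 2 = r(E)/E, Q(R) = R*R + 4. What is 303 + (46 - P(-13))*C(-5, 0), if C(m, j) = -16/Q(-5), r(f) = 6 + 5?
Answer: 104515/377 ≈ 277.23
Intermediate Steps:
r(f) = 11
Q(R) = 4 + R² (Q(R) = R² + 4 = 4 + R²)
C(m, j) = -16/29 (C(m, j) = -16/(4 + (-5)²) = -16/(4 + 25) = -16/29)
P(E) = -½ + 11/(4*E) (P(E) = -½ + (11/E)/4 = -½ + 11/(4*E))
303 + (46 - P(-13))*C(-5, 0) = 303 + (46 - (11 - 2*(-13))/(4*(-13)))*(-16/29) = 303 + (46 - (-1)*(11 + 26)/(4*13))*(-16/29) = 303 + (46 - (-1)*37/(4*13))*(-16/29) = 303 + (46 - 1*(-37/52))*(-16/29) = 303 + (46 + 37/52)*(-16/29) = 303 + (2429/52)*(-16/29) = 303 - 9716/377 = 104515/377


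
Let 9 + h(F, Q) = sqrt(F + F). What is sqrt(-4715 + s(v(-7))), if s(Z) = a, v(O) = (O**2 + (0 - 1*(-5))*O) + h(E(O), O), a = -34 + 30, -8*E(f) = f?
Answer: 11*I*sqrt(39) ≈ 68.695*I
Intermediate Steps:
E(f) = -f/8
h(F, Q) = -9 + sqrt(2)*sqrt(F) (h(F, Q) = -9 + sqrt(F + F) = -9 + sqrt(2*F) = -9 + sqrt(2)*sqrt(F))
a = -4
v(O) = -9 + O**2 + sqrt(-O)/2 + 5*O (v(O) = (O**2 + (0 - 1*(-5))*O) + (-9 + sqrt(2)*sqrt(-O/8)) = (O**2 + (0 + 5)*O) + (-9 + sqrt(2)*(sqrt(2)*sqrt(-O)/4)) = (O**2 + 5*O) + (-9 + sqrt(-O)/2) = -9 + O**2 + sqrt(-O)/2 + 5*O)
s(Z) = -4
sqrt(-4715 + s(v(-7))) = sqrt(-4715 - 4) = sqrt(-4719) = 11*I*sqrt(39)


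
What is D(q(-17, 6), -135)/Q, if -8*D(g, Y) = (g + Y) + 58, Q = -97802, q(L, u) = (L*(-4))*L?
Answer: -1233/782416 ≈ -0.0015759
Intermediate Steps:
q(L, u) = -4*L² (q(L, u) = (-4*L)*L = -4*L²)
D(g, Y) = -29/4 - Y/8 - g/8 (D(g, Y) = -((g + Y) + 58)/8 = -((Y + g) + 58)/8 = -(58 + Y + g)/8 = -29/4 - Y/8 - g/8)
D(q(-17, 6), -135)/Q = (-29/4 - ⅛*(-135) - (-1)*(-17)²/2)/(-97802) = (-29/4 + 135/8 - (-1)*289/2)*(-1/97802) = (-29/4 + 135/8 - ⅛*(-1156))*(-1/97802) = (-29/4 + 135/8 + 289/2)*(-1/97802) = (1233/8)*(-1/97802) = -1233/782416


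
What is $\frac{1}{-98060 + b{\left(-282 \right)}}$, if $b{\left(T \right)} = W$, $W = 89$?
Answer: $- \frac{1}{97971} \approx -1.0207 \cdot 10^{-5}$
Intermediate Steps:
$b{\left(T \right)} = 89$
$\frac{1}{-98060 + b{\left(-282 \right)}} = \frac{1}{-98060 + 89} = \frac{1}{-97971} = - \frac{1}{97971}$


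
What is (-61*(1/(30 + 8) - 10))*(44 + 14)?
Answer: 670451/19 ≈ 35287.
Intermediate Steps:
(-61*(1/(30 + 8) - 10))*(44 + 14) = -61*(1/38 - 10)*58 = -61*(-379/38)*58 = (23119/38)*58 = 670451/19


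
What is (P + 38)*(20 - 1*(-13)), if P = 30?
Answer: 2244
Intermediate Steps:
(P + 38)*(20 - 1*(-13)) = (30 + 38)*(20 - 1*(-13)) = 68*(20 + 13) = 68*33 = 2244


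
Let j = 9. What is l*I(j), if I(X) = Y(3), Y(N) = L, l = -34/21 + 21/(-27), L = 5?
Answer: -755/63 ≈ -11.984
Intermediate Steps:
l = -151/63 (l = -34*1/21 + 21*(-1/27) = -34/21 - 7/9 = -151/63 ≈ -2.3968)
Y(N) = 5
I(X) = 5
l*I(j) = -151/63*5 = -755/63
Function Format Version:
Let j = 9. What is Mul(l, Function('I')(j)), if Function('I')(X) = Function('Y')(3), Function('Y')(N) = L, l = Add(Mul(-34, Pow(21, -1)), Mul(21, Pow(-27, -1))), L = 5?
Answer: Rational(-755, 63) ≈ -11.984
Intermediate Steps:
l = Rational(-151, 63) (l = Add(Mul(-34, Rational(1, 21)), Mul(21, Rational(-1, 27))) = Add(Rational(-34, 21), Rational(-7, 9)) = Rational(-151, 63) ≈ -2.3968)
Function('Y')(N) = 5
Function('I')(X) = 5
Mul(l, Function('I')(j)) = Mul(Rational(-151, 63), 5) = Rational(-755, 63)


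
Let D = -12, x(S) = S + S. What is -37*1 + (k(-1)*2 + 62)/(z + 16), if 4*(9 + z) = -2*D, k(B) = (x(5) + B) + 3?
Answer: -395/13 ≈ -30.385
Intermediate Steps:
x(S) = 2*S
k(B) = 13 + B (k(B) = (2*5 + B) + 3 = (10 + B) + 3 = 13 + B)
z = -3 (z = -9 + (-2*(-12))/4 = -9 + (¼)*24 = -9 + 6 = -3)
-37*1 + (k(-1)*2 + 62)/(z + 16) = -37*1 + ((13 - 1)*2 + 62)/(-3 + 16) = -37 + (12*2 + 62)/13 = -37 + (24 + 62)*(1/13) = -37 + 86*(1/13) = -37 + 86/13 = -395/13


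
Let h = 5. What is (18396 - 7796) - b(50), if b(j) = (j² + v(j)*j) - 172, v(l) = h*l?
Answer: -4228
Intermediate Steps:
v(l) = 5*l
b(j) = -172 + 6*j² (b(j) = (j² + (5*j)*j) - 172 = (j² + 5*j²) - 172 = 6*j² - 172 = -172 + 6*j²)
(18396 - 7796) - b(50) = (18396 - 7796) - (-172 + 6*50²) = 10600 - (-172 + 6*2500) = 10600 - (-172 + 15000) = 10600 - 1*14828 = 10600 - 14828 = -4228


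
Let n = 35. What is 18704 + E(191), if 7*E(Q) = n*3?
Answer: 18719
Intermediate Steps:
E(Q) = 15 (E(Q) = (35*3)/7 = (⅐)*105 = 15)
18704 + E(191) = 18704 + 15 = 18719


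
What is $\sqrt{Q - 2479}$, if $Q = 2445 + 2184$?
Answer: $5 \sqrt{86} \approx 46.368$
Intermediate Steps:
$Q = 4629$
$\sqrt{Q - 2479} = \sqrt{4629 - 2479} = \sqrt{2150} = 5 \sqrt{86}$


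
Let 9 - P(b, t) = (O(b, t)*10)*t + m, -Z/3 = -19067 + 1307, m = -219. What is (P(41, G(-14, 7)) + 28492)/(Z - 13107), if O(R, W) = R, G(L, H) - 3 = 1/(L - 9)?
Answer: 632680/923979 ≈ 0.68473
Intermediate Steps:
G(L, H) = 3 + 1/(-9 + L) (G(L, H) = 3 + 1/(L - 9) = 3 + 1/(-9 + L))
Z = 53280 (Z = -3*(-19067 + 1307) = -3*(-17760) = 53280)
P(b, t) = 228 - 10*b*t (P(b, t) = 9 - ((b*10)*t - 219) = 9 - ((10*b)*t - 219) = 9 - (10*b*t - 219) = 9 - (-219 + 10*b*t) = 9 + (219 - 10*b*t) = 228 - 10*b*t)
(P(41, G(-14, 7)) + 28492)/(Z - 13107) = ((228 - 10*41*(-26 + 3*(-14))/(-9 - 14)) + 28492)/(53280 - 13107) = ((228 - 10*41*(-26 - 42)/(-23)) + 28492)/40173 = ((228 - 10*41*(-1/23*(-68))) + 28492)*(1/40173) = ((228 - 10*41*68/23) + 28492)*(1/40173) = ((228 - 27880/23) + 28492)*(1/40173) = (-22636/23 + 28492)*(1/40173) = (632680/23)*(1/40173) = 632680/923979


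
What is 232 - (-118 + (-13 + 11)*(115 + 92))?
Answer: 764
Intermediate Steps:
232 - (-118 + (-13 + 11)*(115 + 92)) = 232 - (-118 - 2*207) = 232 - (-118 - 414) = 232 - 1*(-532) = 232 + 532 = 764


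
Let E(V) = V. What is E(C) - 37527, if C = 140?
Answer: -37387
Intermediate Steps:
E(C) - 37527 = 140 - 37527 = -37387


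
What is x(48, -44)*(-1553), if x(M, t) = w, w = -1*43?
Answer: 66779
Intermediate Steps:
w = -43
x(M, t) = -43
x(48, -44)*(-1553) = -43*(-1553) = 66779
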